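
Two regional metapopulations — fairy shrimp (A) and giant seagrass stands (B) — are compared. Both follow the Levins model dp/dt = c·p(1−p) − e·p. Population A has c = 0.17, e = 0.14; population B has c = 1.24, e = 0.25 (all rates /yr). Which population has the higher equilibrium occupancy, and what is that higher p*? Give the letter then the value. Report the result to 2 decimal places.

A: p*_A = 1 − 0.14/0.17 = 0.1765.
B: p*_B = 1 − 0.25/1.24 = 0.7984.
B is higher at 0.7984.

B, 0.80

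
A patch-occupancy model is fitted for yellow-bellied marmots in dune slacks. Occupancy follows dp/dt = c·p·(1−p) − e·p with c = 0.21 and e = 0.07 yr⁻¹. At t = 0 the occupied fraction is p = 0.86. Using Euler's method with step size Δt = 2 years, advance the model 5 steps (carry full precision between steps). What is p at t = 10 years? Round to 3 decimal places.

Update rule: p ← p + [c·p·(1−p) − e·p]·Δt with Δt = 2.
  1  |  dp/dt·Δt = -0.069832  |  p_1 = 0.790168
  2  |  dp/dt·Δt = -0.040986  |  p_2 = 0.749182
  3  |  dp/dt·Δt = -0.025964  |  p_3 = 0.723218
  4  |  dp/dt·Δt = -0.017177  |  p_4 = 0.706040
  5  |  dp/dt·Δt = -0.011676  |  p_5 = 0.694365

0.694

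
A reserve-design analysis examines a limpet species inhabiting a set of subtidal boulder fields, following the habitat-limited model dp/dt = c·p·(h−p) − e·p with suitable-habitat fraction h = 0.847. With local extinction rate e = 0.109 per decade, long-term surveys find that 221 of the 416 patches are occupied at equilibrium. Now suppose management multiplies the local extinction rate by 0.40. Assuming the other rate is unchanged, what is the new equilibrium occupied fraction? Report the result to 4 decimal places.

Observed p* = 221/416 = 0.53125.
Balance c(h−p*) = e gives c = e/(0.847 − 0.53125) = 0.109/0.31575 = 0.34521.
New p* = 0.847 − e/c = 0.847 − 0.04360/0.34521 = 0.72070.

0.7207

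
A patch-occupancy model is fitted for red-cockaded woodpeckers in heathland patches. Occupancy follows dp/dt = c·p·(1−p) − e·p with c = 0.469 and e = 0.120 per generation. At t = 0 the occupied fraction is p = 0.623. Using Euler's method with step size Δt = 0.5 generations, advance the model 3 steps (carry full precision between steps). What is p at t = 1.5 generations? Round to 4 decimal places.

0.6698

Update rule: p ← p + [c·p·(1−p) − e·p]·Δt with Δt = 0.5.
t = 0.5: p = 0.62300 + (+0.01770) = 0.64070
t = 1: p = 0.64070 + (+0.01554) = 0.65624
t = 1.5: p = 0.65624 + (+0.01353) = 0.66976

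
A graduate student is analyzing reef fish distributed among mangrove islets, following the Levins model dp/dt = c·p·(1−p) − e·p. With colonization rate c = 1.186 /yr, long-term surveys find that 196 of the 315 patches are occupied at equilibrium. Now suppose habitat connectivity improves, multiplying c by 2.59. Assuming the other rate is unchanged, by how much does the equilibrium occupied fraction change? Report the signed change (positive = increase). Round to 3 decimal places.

0.232

Observed p* = 196/315 = 0.62222.
Balance c(1−p*) = e gives e = 1.186×(1 − 0.62222) = 0.44805.
New p* = 1 − e/c = 1 − 0.44805/3.07174 = 0.85414.
Δp* = 0.85414 − 0.62222 = +0.23192.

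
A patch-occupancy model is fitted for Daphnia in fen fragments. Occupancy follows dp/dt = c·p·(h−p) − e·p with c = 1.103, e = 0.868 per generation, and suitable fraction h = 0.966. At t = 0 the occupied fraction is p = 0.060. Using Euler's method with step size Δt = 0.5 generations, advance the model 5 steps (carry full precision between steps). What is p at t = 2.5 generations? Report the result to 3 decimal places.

Update rule: p ← p + [c·p·(h−p) − e·p]·Δt with Δt = 0.5.
t = 0.5: p = 0.06000 + (+0.00394) = 0.06394
t = 1: p = 0.06394 + (+0.00406) = 0.06800
t = 1.5: p = 0.06800 + (+0.00416) = 0.07216
t = 2: p = 0.07216 + (+0.00425) = 0.07642
t = 2.5: p = 0.07642 + (+0.00433) = 0.08074

0.081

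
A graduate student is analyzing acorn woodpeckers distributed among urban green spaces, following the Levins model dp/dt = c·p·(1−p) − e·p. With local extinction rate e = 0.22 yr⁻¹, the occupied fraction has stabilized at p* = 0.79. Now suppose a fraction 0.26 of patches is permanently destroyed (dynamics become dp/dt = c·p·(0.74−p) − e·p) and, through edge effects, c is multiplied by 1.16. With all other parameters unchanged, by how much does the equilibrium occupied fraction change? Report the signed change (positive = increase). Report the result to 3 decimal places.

-0.231

Balance c(1−p*) = e gives c = e/(1 − 0.79000) = 0.22/0.21000 = 1.04762.
New p* = 0.74 − e/c = 0.74 − 0.22000/1.21524 = 0.55897.
Δp* = 0.55897 − 0.79000 = -0.23103.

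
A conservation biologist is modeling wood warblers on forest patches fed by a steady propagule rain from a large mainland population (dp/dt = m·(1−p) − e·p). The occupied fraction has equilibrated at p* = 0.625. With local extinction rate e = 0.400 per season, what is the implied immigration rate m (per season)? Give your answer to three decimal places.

At equilibrium m(1−p*) = e·p*, so m = e·p*/(1−p*).
m = 0.400 × 0.625 / 0.3750 = 0.2500/0.3750 = 0.6667.

0.667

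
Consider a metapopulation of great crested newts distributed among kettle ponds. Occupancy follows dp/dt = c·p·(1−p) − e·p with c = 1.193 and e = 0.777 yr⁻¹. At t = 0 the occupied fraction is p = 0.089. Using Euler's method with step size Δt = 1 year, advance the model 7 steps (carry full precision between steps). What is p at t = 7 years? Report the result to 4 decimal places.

0.3051

Update rule: p ← p + [c·p·(1−p) − e·p]·Δt with Δt = 1.
t = 1: p = 0.08900 + (+0.02757) = 0.11657
t = 2: p = 0.11657 + (+0.03228) = 0.14886
t = 3: p = 0.14886 + (+0.03549) = 0.18435
t = 4: p = 0.18435 + (+0.03615) = 0.22049
t = 5: p = 0.22049 + (+0.03372) = 0.25422
t = 6: p = 0.25422 + (+0.02866) = 0.28287
t = 7: p = 0.28287 + (+0.02221) = 0.30509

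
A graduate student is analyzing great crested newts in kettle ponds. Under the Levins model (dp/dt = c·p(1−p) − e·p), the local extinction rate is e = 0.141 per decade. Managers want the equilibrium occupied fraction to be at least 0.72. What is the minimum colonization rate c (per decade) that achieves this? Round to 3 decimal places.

p* = 1 − e/c ≥ 0.72 requires e/c ≤ 0.2800, i.e. c ≥ e/0.2800.
c_min = 0.141/0.2800 = 0.5036.

0.504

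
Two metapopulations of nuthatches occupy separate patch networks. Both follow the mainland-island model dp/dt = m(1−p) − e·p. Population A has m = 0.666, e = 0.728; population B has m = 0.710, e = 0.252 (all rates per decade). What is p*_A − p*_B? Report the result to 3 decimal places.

A: p*_A = m/(m+e) = 0.666/1.3940 = 0.4778.
B: p*_B = 0.710/0.9620 = 0.7380.
p*_A − p*_B = 0.4778 − 0.7380 = -0.2603.

-0.260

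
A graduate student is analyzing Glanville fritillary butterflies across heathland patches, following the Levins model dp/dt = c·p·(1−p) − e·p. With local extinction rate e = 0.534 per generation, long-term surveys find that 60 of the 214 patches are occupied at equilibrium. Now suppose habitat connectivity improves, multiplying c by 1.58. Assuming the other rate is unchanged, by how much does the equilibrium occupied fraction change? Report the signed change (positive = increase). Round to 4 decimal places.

0.2642

Observed p* = 60/214 = 0.28037.
Balance c(1−p*) = e gives c = e/(1 − 0.28037) = 0.534/0.71963 = 0.74205.
New p* = 1 − e/c = 1 − 0.53400/1.17244 = 0.54454.
Δp* = 0.54454 − 0.28037 = +0.26417.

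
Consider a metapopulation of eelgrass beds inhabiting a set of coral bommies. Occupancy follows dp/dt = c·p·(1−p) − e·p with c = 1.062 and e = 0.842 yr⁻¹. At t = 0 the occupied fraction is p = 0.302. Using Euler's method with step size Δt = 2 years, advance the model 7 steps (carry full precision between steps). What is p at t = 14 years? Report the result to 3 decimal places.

Update rule: p ← p + [c·p·(1−p) − e·p]·Δt with Δt = 2.
step 1: Δp = -0.06084, p = 0.24116
step 2: Δp = -0.01742, p = 0.22374
step 3: Δp = -0.00788, p = 0.21586
step 4: Δp = -0.00399, p = 0.21187
step 5: Δp = -0.00212, p = 0.20975
step 6: Δp = -0.00115, p = 0.20859
step 7: Δp = -0.00064, p = 0.20796

0.208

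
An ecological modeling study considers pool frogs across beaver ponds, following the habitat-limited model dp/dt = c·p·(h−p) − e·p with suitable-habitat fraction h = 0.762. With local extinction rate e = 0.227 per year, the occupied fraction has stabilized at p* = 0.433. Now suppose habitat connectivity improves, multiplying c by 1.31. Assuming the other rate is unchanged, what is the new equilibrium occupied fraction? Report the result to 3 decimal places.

Balance c(h−p*) = e gives c = e/(0.762 − 0.43300) = 0.227/0.32900 = 0.68997.
New p* = 0.762 − e/c = 0.762 − 0.22700/0.90386 = 0.51085.

0.511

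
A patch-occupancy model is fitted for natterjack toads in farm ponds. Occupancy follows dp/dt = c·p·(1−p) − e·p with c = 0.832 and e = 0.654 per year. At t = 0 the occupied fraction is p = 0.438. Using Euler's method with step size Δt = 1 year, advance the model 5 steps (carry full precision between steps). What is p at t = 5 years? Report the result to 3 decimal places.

0.258

Update rule: p ← p + [c·p·(1−p) − e·p]·Δt with Δt = 1.
step 1: Δp = -0.08165, p = 0.35635
step 2: Δp = -0.04222, p = 0.31413
step 3: Δp = -0.02618, p = 0.28794
step 4: Δp = -0.01773, p = 0.27022
step 5: Δp = -0.01265, p = 0.25756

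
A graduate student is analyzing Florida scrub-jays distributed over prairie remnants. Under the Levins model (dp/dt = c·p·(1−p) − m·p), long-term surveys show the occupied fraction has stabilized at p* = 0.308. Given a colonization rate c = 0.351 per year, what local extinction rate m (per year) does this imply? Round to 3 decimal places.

At equilibrium c(1−p*) = m.
m = 0.351 × (1 − 0.308) = 0.351 × 0.6920 = 0.2429.

0.243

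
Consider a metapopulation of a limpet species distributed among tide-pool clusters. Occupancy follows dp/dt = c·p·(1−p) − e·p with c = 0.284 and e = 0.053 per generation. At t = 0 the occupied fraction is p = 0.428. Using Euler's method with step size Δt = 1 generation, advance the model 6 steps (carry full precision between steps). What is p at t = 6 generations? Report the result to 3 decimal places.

0.671

Update rule: p ← p + [c·p·(1−p) − e·p]·Δt with Δt = 1.
p: 0.42800 → 0.47484  (Δp = +0.04684)
p: 0.47484 → 0.52050  (Δp = +0.04565)
p: 0.52050 → 0.56379  (Δp = +0.04329)
p: 0.56379 → 0.60375  (Δp = +0.03996)
p: 0.60375 → 0.63970  (Δp = +0.03594)
p: 0.63970 → 0.67125  (Δp = +0.03155)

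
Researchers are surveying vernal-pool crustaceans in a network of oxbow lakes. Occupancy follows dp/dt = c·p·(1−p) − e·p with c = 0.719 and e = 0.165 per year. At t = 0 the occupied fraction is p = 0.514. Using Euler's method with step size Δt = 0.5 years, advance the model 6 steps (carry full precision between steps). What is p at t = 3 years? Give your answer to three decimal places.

0.713

Update rule: p ← p + [c·p·(1−p) − e·p]·Δt with Δt = 0.5.
  1  |  dp/dt·Δt = +0.047400  |  p_1 = 0.561400
  2  |  dp/dt·Δt = +0.042204  |  p_2 = 0.603604
  3  |  dp/dt·Δt = +0.036219  |  p_3 = 0.639823
  4  |  dp/dt·Δt = +0.030061  |  p_4 = 0.669884
  5  |  dp/dt·Δt = +0.024234  |  p_5 = 0.694118
  6  |  dp/dt·Δt = +0.019064  |  p_6 = 0.713182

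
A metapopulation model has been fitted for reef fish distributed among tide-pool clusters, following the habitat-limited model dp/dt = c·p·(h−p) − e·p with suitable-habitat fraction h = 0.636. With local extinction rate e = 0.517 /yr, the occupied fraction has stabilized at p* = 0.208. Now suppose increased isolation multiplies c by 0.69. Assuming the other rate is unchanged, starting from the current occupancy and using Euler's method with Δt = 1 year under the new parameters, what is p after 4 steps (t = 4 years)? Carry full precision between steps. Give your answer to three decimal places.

0.121

Balance c(h−p*) = e gives c = e/(0.636 − 0.20800) = 0.517/0.42800 = 1.20794.
Starting from p₀ = 0.20800; update p ← p + (dp/dt)·Δt with the new parameters.
  1  |  dp/dt·Δt = -0.033336  |  p_1 = 0.174664
  2  |  dp/dt·Δt = -0.023140  |  p_2 = 0.151524
  3  |  dp/dt·Δt = -0.017152  |  p_3 = 0.134371
  4  |  dp/dt·Δt = -0.013290  |  p_4 = 0.121082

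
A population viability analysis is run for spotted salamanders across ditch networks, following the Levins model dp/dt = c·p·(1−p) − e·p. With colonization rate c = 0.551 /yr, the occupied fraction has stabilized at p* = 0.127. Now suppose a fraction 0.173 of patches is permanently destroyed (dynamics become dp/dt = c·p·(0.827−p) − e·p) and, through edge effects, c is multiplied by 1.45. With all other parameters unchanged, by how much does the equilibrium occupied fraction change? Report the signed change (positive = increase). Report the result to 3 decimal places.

0.098

Balance c(1−p*) = e gives e = 0.551×(1 − 0.12700) = 0.48102.
New p* = 0.827 − e/c = 0.827 − 0.48102/0.79895 = 0.22493.
Δp* = 0.22493 − 0.12700 = +0.09793.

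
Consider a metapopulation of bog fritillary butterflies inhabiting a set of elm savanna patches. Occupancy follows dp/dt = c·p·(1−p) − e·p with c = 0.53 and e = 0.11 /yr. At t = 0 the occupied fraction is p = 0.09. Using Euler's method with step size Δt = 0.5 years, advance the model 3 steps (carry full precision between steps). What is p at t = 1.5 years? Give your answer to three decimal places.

Update rule: p ← p + [c·p·(1−p) − e·p]·Δt with Δt = 0.5.
p: 0.09000 → 0.10675  (Δp = +0.01675)
p: 0.10675 → 0.12615  (Δp = +0.01940)
p: 0.12615 → 0.14843  (Δp = +0.02227)

0.148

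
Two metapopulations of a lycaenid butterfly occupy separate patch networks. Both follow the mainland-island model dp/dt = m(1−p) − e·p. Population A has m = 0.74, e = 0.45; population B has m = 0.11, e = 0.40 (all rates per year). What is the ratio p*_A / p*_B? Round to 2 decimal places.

2.88

A: p*_A = m/(m+e) = 0.74/1.1900 = 0.6218.
B: p*_B = 0.11/0.5100 = 0.2157.
p*_A / p*_B = 0.6218/0.2157 = 2.8831.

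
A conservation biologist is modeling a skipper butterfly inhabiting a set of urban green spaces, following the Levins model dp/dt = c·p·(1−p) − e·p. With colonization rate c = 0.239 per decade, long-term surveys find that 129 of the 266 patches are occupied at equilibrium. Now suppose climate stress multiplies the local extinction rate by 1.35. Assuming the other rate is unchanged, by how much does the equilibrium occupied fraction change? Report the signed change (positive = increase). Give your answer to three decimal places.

Observed p* = 129/266 = 0.48496.
Balance c(1−p*) = e gives e = 0.239×(1 − 0.48496) = 0.12309.
New p* = 1 − e/c = 1 − 0.16617/0.23900 = 0.30473.
Δp* = 0.30473 − 0.48496 = -0.18023.

-0.180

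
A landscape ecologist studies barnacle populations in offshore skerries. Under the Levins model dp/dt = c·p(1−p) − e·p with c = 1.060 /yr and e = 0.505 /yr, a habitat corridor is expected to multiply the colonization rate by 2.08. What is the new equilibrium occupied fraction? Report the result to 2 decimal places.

Before: p* = 1 − 0.505/1.060 = 0.5236.
After the change, c = 2.2048, e = 0.505, so p* = 1 − 0.505/2.2048 = 0.7710.

0.77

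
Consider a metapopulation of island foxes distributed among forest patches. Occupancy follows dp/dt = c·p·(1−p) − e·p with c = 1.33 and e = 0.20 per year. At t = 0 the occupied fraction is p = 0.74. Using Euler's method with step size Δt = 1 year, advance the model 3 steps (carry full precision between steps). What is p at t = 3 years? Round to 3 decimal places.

0.850

Update rule: p ← p + [c·p·(1−p) − e·p]·Δt with Δt = 1.
p: 0.74000 → 0.84789  (Δp = +0.10789)
p: 0.84789 → 0.84985  (Δp = +0.00195)
p: 0.84985 → 0.84960  (Δp = -0.00025)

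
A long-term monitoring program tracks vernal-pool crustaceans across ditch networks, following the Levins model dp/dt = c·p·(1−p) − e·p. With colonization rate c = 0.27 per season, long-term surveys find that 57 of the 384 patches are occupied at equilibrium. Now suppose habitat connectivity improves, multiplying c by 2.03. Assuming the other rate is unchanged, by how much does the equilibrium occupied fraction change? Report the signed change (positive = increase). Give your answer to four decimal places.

0.4321

Observed p* = 57/384 = 0.14844.
Balance c(1−p*) = e gives e = 0.27×(1 − 0.14844) = 0.22992.
New p* = 1 − e/c = 1 − 0.22992/0.54810 = 0.58051.
Δp* = 0.58051 − 0.14844 = +0.43207.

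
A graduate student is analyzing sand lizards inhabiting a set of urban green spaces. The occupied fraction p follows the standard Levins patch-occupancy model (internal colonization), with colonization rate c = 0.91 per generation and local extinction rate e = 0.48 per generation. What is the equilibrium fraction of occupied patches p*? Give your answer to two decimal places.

0.47

Setting dp/dt = 0 and dividing through by p* gives c·(1−p*) = e.
So p* = 1 − e/c = 1 − 0.48/0.91 = 1 − 0.5275 = 0.4725.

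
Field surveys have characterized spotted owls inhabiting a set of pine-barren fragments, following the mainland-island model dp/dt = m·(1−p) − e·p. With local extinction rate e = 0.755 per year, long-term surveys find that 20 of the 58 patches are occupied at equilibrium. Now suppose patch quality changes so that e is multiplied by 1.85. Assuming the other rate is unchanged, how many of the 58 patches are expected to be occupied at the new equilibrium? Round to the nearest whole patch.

13

Observed p* = 20/58 = 0.34483.
Balance m(1−p*) = e·p* gives m = e·p*/(1−p*) = 0.755×0.34483/0.65517 = 0.39737.
New p* = m/(m+e) = 0.39737/(0.39737+1.39675) = 0.22148.
Expected occupied = 58 × 0.22148 = 12.85 ≈ 13.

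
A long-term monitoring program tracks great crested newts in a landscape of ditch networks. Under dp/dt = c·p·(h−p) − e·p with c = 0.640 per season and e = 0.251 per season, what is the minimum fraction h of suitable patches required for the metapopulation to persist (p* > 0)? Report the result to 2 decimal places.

p* = h − e/c is positive only when h > e/c.
h_min = e/c = 0.251/0.640 = 0.3922.

0.39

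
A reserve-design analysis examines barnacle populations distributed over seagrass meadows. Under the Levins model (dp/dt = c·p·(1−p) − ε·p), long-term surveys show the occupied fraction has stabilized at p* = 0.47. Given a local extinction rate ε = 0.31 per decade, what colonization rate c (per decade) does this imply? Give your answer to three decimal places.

At equilibrium c(1−p*) = ε, so c = ε/(1−p*).
c = 0.31/(1 − 0.47) = 0.31/0.5300 = 0.5849.

0.585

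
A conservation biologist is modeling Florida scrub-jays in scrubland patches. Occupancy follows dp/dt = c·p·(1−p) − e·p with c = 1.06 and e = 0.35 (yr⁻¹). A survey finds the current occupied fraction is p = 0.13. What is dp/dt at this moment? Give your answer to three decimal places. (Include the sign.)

0.074

Colonization term: c·p·(1−p) = 1.06×0.13×0.8700 = 0.11989.
Extinction term: e·p = 0.04550.
dp/dt = 0.11989 − 0.04550 = 0.07439.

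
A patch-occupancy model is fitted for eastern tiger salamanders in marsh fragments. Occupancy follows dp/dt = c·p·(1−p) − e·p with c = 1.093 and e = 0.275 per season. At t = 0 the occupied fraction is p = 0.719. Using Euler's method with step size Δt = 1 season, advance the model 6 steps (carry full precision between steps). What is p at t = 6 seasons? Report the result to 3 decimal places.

0.748

Update rule: p ← p + [c·p·(1−p) − e·p]·Δt with Δt = 1.
  1  |  dp/dt·Δt = +0.023104  |  p_1 = 0.742104
  2  |  dp/dt·Δt = +0.005106  |  p_2 = 0.747210
  3  |  dp/dt·Δt = +0.000971  |  p_3 = 0.748181
  4  |  dp/dt·Δt = +0.000178  |  p_4 = 0.748359
  5  |  dp/dt·Δt = +0.000032  |  p_5 = 0.748392
  6  |  dp/dt·Δt = +0.000006  |  p_6 = 0.748398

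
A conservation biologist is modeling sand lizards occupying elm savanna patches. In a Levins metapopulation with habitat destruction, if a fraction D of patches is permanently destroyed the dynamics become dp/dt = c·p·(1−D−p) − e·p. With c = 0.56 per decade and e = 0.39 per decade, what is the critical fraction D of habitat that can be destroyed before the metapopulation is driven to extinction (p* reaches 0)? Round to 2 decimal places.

0.30

The nontrivial equilibrium is p* = (1−D) − e/c; extinction occurs when this hits zero.
So D_crit = 1 − e/c = 1 − 0.39/0.56 = 1 − 0.6964 = 0.3036.
Note this equals the original equilibrium occupancy — the Levins extinction-debt result.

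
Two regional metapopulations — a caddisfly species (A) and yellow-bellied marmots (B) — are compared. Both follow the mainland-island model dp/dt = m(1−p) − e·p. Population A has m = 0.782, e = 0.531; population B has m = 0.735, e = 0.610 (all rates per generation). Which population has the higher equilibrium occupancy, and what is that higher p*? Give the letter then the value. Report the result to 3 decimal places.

A: p*_A = m/(m+e) = 0.782/1.3130 = 0.5956.
B: p*_B = 0.735/1.3450 = 0.5465.
A is higher at 0.5956.

A, 0.596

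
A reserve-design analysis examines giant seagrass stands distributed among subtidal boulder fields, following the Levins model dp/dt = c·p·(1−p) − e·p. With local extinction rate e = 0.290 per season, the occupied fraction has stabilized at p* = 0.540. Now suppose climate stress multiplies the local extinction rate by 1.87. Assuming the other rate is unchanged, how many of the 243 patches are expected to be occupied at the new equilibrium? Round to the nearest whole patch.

Balance c(1−p*) = e gives c = e/(1 − 0.54000) = 0.290/0.46000 = 0.63043.
New p* = 1 − e/c = 1 − 0.54230/0.63043 = 0.13979.
Expected occupied = 243 × 0.13979 = 33.97 ≈ 34.

34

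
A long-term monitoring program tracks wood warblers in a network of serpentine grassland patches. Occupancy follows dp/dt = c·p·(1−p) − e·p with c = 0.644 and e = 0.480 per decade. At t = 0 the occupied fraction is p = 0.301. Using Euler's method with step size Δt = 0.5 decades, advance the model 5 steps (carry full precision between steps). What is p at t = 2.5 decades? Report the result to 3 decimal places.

Update rule: p ← p + [c·p·(1−p) − e·p]·Δt with Δt = 0.5.
t = 0.5: p = 0.30100 + (-0.00449) = 0.29651
t = 1: p = 0.29651 + (-0.00400) = 0.29251
t = 1.5: p = 0.29251 + (-0.00357) = 0.28895
t = 2: p = 0.28895 + (-0.00319) = 0.28576
t = 2.5: p = 0.28576 + (-0.00286) = 0.28290

0.283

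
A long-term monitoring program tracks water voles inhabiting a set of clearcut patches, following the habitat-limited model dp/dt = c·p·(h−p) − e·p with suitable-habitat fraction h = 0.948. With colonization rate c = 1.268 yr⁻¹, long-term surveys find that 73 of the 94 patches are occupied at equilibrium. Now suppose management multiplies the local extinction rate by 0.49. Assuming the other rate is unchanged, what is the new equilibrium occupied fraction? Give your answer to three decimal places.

0.864

Observed p* = 73/94 = 0.77660.
Balance c(h−p*) = e gives e = 1.268×(0.948 − 0.77660) = 0.21734.
New p* = 0.948 − e/c = 0.948 − 0.10650/1.26800 = 0.86401.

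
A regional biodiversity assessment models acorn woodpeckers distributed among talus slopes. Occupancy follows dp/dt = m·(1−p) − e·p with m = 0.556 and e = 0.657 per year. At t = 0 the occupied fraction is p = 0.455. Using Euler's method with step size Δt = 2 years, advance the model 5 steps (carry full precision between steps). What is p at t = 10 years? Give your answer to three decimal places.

Update rule: p ← p + [m·(1−p) − e·p]·Δt with Δt = 2.
t = 2: p = 0.45500 + (+0.00817) = 0.46317
t = 4: p = 0.46317 + (-0.01165) = 0.45152
t = 6: p = 0.45152 + (+0.01661) = 0.46813
t = 8: p = 0.46813 + (-0.02369) = 0.44444
t = 10: p = 0.44444 + (+0.03378) = 0.47823

0.478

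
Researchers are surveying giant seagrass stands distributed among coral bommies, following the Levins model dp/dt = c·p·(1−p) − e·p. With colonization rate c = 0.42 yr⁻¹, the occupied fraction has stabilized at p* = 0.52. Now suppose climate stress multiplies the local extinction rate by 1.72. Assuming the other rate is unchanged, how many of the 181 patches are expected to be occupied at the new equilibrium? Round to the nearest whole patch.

Balance c(1−p*) = e gives e = 0.42×(1 − 0.52000) = 0.20160.
New p* = 1 − e/c = 1 − 0.34675/0.42000 = 0.17440.
Expected occupied = 181 × 0.17440 = 31.57 ≈ 32.

32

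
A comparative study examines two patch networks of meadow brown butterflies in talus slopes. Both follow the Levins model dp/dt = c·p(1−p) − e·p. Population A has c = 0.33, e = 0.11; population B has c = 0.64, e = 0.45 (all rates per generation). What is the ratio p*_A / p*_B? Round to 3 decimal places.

2.246

A: p*_A = 1 − 0.11/0.33 = 0.6667.
B: p*_B = 1 − 0.45/0.64 = 0.2969.
p*_A / p*_B = 0.6667/0.2969 = 2.2456.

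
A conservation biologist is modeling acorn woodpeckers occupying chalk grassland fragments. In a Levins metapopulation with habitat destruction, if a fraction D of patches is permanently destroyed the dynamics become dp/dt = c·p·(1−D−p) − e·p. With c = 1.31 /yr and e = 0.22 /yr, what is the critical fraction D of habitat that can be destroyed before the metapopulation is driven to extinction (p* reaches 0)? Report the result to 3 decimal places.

0.832

The nontrivial equilibrium is p* = (1−D) − e/c; extinction occurs when this hits zero.
So D_crit = 1 − e/c = 1 − 0.22/1.31 = 1 − 0.1679 = 0.8321.
This equals the undisturbed p*, a classic result of Lande's extension.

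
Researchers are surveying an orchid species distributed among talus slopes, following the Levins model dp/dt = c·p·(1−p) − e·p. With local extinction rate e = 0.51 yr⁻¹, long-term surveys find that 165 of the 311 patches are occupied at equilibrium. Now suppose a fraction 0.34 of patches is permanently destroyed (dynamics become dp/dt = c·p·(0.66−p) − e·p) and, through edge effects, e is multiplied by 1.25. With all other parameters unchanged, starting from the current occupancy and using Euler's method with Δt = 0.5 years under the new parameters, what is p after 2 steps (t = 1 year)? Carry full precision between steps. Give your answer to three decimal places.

Observed p* = 165/311 = 0.53055.
Balance c(1−p*) = e gives c = e/(1 − 0.53055) = 0.51/0.46945 = 1.08637.
Starting from p₀ = 0.53055; update p ← p + (dp/dt)·Δt with the new parameters.
t = 0.5: p = 0.53055 + (-0.13181) = 0.39874
t = 1: p = 0.39874 + (-0.07051) = 0.32823

0.328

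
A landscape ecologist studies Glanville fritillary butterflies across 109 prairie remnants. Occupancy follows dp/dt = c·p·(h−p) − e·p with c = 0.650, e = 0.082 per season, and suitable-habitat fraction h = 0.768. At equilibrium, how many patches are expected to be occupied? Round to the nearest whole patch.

p* = h − e/c = 0.768 − 0.1262 = 0.6418.
Expected occupied patches = N × p* = 109 × 0.6418 = 69.96 ≈ 70.

70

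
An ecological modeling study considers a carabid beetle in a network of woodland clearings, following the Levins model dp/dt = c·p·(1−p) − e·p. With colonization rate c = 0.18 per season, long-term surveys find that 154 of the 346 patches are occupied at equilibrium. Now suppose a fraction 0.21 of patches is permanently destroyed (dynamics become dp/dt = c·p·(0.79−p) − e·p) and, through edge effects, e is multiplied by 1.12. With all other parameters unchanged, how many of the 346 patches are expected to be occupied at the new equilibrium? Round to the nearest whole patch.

58

Observed p* = 154/346 = 0.44509.
Balance c(1−p*) = e gives e = 0.18×(1 − 0.44509) = 0.09988.
New p* = 0.79 − e/c = 0.79 − 0.11187/0.18000 = 0.16850.
Expected occupied = 346 × 0.16850 = 58.30 ≈ 58.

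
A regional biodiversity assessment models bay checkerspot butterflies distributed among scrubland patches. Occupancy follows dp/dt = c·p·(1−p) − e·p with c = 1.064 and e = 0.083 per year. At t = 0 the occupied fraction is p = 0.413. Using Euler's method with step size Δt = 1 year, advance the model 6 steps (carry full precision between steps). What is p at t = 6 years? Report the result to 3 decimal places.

Update rule: p ← p + [c·p·(1−p) − e·p]·Δt with Δt = 1.
  1  |  dp/dt·Δt = +0.223668  |  p_1 = 0.636668
  2  |  dp/dt·Δt = +0.193283  |  p_2 = 0.829951
  3  |  dp/dt·Δt = +0.081279  |  p_3 = 0.911230
  4  |  dp/dt·Δt = +0.010435  |  p_4 = 0.921665
  5  |  dp/dt·Δt = +0.000321  |  p_5 = 0.921986
  6  |  dp/dt·Δt = +0.000006  |  p_6 = 0.921992

0.922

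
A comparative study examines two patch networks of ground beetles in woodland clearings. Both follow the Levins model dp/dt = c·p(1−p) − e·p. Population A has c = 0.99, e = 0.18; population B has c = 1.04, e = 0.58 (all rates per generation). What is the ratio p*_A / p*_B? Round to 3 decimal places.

A: p*_A = 1 − 0.18/0.99 = 0.8182.
B: p*_B = 1 − 0.58/1.04 = 0.4423.
p*_A / p*_B = 0.8182/0.4423 = 1.8498.

1.850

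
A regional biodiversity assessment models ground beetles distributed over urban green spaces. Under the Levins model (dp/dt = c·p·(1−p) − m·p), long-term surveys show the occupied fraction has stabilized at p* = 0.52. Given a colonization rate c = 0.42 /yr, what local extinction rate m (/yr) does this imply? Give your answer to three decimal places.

At equilibrium c(1−p*) = m.
m = 0.42 × (1 − 0.52) = 0.42 × 0.4800 = 0.2016.

0.202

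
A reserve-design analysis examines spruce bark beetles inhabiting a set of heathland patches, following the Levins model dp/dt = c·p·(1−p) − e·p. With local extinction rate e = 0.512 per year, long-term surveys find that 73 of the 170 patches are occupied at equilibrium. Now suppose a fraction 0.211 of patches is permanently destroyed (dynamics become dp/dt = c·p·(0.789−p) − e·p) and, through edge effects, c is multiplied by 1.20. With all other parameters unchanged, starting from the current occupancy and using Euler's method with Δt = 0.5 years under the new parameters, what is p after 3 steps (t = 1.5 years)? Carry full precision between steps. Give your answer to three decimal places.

0.369

Observed p* = 73/170 = 0.42941.
Balance c(1−p*) = e gives c = e/(1 − 0.42941) = 0.512/0.57059 = 0.89732.
Starting from p₀ = 0.42941; update p ← p + (dp/dt)·Δt with the new parameters.
t = 0.5: p = 0.42941 + (-0.02680) = 0.40262
t = 1: p = 0.40262 + (-0.01932) = 0.38330
t = 1.5: p = 0.38330 + (-0.01440) = 0.36890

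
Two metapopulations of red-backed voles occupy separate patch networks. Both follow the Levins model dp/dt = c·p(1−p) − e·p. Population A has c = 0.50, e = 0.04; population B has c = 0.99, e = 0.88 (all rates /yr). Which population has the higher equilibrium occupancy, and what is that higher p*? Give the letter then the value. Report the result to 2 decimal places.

A, 0.92

A: p*_A = 1 − 0.04/0.50 = 0.9200.
B: p*_B = 1 − 0.88/0.99 = 0.1111.
A is higher at 0.9200.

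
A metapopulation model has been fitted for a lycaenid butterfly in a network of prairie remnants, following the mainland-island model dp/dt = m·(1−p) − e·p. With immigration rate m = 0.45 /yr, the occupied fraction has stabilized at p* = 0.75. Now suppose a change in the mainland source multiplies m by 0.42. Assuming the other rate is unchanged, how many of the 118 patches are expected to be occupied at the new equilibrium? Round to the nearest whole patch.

66

Balance m(1−p*) = e·p* gives e = m(1−p*)/p* = 0.45×0.25000/0.75000 = 0.15000.
New p* = m/(m+e) = 0.18900/(0.18900+0.15000) = 0.55752.
Expected occupied = 118 × 0.55752 = 65.79 ≈ 66.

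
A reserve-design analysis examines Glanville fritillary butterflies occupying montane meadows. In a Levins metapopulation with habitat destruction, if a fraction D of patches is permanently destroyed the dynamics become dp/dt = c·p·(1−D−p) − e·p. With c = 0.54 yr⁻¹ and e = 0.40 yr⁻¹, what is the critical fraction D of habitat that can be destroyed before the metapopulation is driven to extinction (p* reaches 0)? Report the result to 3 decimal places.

The nontrivial equilibrium is p* = (1−D) − e/c; extinction occurs when this hits zero.
So D_crit = 1 − e/c = 1 − 0.40/0.54 = 1 − 0.7407 = 0.2593.
Note this equals the original equilibrium occupancy — the Levins extinction-debt result.

0.259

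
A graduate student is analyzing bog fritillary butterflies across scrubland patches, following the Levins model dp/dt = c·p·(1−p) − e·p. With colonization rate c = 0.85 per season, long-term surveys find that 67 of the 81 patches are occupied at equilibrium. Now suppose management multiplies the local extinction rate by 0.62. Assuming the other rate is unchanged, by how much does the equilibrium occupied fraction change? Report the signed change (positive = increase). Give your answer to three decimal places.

Observed p* = 67/81 = 0.82716.
Balance c(1−p*) = e gives e = 0.85×(1 − 0.82716) = 0.14691.
New p* = 1 − e/c = 1 − 0.09108/0.85000 = 0.89285.
Δp* = 0.89285 − 0.82716 = +0.06569.

0.066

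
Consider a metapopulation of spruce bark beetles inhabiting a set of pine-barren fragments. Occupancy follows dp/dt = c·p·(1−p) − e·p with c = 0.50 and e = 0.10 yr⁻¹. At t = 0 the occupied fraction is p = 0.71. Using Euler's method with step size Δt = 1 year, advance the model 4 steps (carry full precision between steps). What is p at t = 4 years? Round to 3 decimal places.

Update rule: p ← p + [c·p·(1−p) − e·p]·Δt with Δt = 1.
step 1: Δp = +0.03195, p = 0.74195
step 2: Δp = +0.02154, p = 0.76349
step 3: Δp = +0.01394, p = 0.77742
step 4: Δp = +0.00878, p = 0.78620

0.786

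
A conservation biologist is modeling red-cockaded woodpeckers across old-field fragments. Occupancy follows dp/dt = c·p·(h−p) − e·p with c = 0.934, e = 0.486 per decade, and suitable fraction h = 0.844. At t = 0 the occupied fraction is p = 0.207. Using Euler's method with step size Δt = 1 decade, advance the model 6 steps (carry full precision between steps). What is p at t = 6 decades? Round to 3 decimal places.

Update rule: p ← p + [c·p·(h−p) − e·p]·Δt with Δt = 1.
step 1: Δp = +0.02255, p = 0.22955
step 2: Δp = +0.02018, p = 0.24973
step 3: Δp = +0.01724, p = 0.26697
step 4: Δp = +0.01413, p = 0.28111
step 5: Δp = +0.01117, p = 0.29228
step 6: Δp = +0.00857, p = 0.30085

0.301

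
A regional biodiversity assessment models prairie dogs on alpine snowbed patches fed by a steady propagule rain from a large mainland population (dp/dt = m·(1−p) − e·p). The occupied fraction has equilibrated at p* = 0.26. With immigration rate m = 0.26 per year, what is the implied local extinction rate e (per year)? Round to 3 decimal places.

0.740

At equilibrium m(1−p*) = e·p*, so e = m(1−p*)/p*.
e = 0.26 × 0.7400 / 0.26 = 0.7400.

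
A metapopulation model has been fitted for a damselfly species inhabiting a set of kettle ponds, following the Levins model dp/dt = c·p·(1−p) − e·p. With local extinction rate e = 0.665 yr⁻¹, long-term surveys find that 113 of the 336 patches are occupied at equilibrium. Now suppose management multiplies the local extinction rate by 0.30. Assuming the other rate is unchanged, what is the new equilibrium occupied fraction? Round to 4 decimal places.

0.8009

Observed p* = 113/336 = 0.33631.
Balance c(1−p*) = e gives c = e/(1 − 0.33631) = 0.665/0.66369 = 1.00197.
New p* = 1 − e/c = 1 − 0.19950/1.00197 = 0.80089.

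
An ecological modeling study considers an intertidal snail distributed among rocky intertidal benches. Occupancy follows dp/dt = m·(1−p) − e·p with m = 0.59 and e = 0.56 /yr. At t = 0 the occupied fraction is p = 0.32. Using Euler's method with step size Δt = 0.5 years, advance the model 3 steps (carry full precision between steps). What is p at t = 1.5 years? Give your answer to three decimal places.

0.498

Update rule: p ← p + [m·(1−p) − e·p]·Δt with Δt = 0.5.
p: 0.32000 → 0.43100  (Δp = +0.11100)
p: 0.43100 → 0.47817  (Δp = +0.04718)
p: 0.47817 → 0.49822  (Δp = +0.02005)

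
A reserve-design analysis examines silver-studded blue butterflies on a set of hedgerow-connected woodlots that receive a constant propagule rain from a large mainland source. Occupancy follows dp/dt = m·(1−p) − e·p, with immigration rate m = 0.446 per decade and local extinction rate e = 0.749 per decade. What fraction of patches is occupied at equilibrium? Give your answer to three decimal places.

0.373

At equilibrium the propagule rain into empty patches balances local extinction: m(1−p*) = e·p*.
p* = m/(m+e) = 0.446/(0.446+0.749) = 0.446/1.1950 = 0.3732.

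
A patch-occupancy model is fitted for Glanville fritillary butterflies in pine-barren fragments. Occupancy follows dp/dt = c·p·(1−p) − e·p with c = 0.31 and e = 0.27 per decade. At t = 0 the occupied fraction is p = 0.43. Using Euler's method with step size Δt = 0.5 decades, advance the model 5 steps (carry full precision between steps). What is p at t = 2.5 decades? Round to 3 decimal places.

0.349

Update rule: p ← p + [c·p·(1−p) − e·p]·Δt with Δt = 0.5.
p: 0.43000 → 0.40994  (Δp = -0.02006)
p: 0.40994 → 0.39209  (Δp = -0.01785)
p: 0.39209 → 0.37610  (Δp = -0.01599)
p: 0.37610 → 0.36170  (Δp = -0.01440)
p: 0.36170 → 0.34866  (Δp = -0.01304)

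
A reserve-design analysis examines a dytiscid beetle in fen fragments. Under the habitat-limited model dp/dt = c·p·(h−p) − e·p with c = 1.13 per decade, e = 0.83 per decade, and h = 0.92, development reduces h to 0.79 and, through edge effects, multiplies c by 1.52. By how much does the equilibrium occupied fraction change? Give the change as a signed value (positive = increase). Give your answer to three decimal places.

0.121

Before: p* = h − e/c = 0.92 − 0.83/1.13 = 0.92 − 0.7345 = 0.1855.
After: c = 1.7176, e = 0.83, h = 0.79; p* = 0.79 − 0.83/1.7176 = 0.3068.
Δp* = 0.3068 − 0.1855 = +0.1213.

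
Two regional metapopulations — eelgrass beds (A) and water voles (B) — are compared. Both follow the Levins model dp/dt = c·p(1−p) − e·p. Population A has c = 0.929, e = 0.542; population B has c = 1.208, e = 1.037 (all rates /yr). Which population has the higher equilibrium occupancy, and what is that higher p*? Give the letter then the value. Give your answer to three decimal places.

A, 0.417

A: p*_A = 1 − 0.542/0.929 = 0.4166.
B: p*_B = 1 − 1.037/1.208 = 0.1416.
A is higher at 0.4166.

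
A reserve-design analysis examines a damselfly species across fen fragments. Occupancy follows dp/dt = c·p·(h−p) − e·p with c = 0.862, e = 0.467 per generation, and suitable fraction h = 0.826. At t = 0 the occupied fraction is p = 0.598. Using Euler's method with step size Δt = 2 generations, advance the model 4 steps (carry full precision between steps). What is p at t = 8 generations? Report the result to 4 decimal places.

Update rule: p ← p + [c·p·(h−p) − e·p]·Δt with Δt = 2.
step 1: Δp = -0.32347, p = 0.27453
step 2: Δp = +0.00460, p = 0.27912
step 3: Δp = +0.00246, p = 0.28158
step 4: Δp = +0.00129, p = 0.28287

0.2829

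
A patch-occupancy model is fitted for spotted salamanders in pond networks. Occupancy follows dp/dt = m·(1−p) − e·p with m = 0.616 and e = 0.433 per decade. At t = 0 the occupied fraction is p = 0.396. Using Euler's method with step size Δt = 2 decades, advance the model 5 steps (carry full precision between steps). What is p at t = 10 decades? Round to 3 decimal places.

Update rule: p ← p + [m·(1−p) − e·p]·Δt with Δt = 2.
p: 0.39600 → 0.79719  (Δp = +0.40119)
p: 0.79719 → 0.35668  (Δp = -0.44051)
p: 0.35668 → 0.84036  (Δp = +0.48368)
p: 0.84036 → 0.30928  (Δp = -0.53108)
p: 0.30928 → 0.89241  (Δp = +0.58312)

0.892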